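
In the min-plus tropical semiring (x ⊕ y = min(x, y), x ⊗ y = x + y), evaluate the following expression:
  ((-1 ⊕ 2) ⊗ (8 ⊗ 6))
((-1 ⊕ 2) ⊗ (8 ⊗ 6)) = 13

Expand innermost to outermost. Recall ⊕ takes the minimum of its arguments and ⊗ takes their sum. Working out the expression ((-1 ⊕ 2) ⊗ (8 ⊗ 6)) gives 13.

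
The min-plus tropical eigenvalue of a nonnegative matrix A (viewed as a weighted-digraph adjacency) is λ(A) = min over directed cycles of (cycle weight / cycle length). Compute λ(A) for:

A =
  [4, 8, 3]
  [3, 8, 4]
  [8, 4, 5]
λ(A) = 10/3

Enumerate directed cycles and compute their means (weight / length). Sample:
  cycle 0 → 0: weight = 4, length = 1, mean = 4/1 ≈ 4.000
  cycle 1 → 1: weight = 8, length = 1, mean = 8/1 ≈ 8.000
  cycle 2 → 2: weight = 5, length = 1, mean = 5/1 ≈ 5.000
  cycle 0 → 1 → 0: weight = 11, length = 2, mean = 11/2 ≈ 5.500
  cycle 0 → 2 → 0: weight = 11, length = 2, mean = 11/2 ≈ 5.500
  cycle 1 → 0 → 1: weight = 11, length = 2, mean = 11/2 ≈ 5.500
Minimum mean = 3.333, attained e.g. along the cycle 0 → 2 → 1 → 0 with weight 10 and length 3. So λ(A) = 10/3 = 10/3.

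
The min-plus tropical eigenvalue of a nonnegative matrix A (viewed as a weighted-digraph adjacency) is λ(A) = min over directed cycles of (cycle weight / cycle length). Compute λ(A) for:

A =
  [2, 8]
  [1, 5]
λ(A) = 2

Enumerate directed cycles and compute their means (weight / length). Sample:
  cycle 0 → 0: weight = 2, length = 1, mean = 2/1 ≈ 2.000
  cycle 1 → 1: weight = 5, length = 1, mean = 5/1 ≈ 5.000
  cycle 0 → 1 → 0: weight = 9, length = 2, mean = 9/2 ≈ 4.500
  cycle 1 → 0 → 1: weight = 9, length = 2, mean = 9/2 ≈ 4.500
Minimum mean = 2.000, attained e.g. along the cycle 0 → 0 with weight 2 and length 1. So λ(A) = 2/1 = 2.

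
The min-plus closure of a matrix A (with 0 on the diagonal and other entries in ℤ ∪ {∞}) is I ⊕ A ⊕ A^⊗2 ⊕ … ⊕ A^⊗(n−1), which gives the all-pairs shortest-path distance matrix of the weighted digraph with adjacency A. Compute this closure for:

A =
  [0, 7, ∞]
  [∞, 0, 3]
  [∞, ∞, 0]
Closure =
  [0, 7, 10]
  [∞, 0, 3]
  [∞, ∞, 0]

This is the Floyd-Warshall all-pairs shortest-path computation. For each intermediate vertex k = 0, 1, …, 2, update dist[i][j] ← min(dist[i][j], dist[i][k] + dist[k][j]). The final matrix gives, for each (i, j), the minimum total weight of any directed path from i to j (possibly empty when i = j).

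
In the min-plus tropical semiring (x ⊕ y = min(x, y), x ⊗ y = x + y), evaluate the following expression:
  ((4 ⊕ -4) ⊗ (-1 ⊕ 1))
((4 ⊕ -4) ⊗ (-1 ⊕ 1)) = -5

Expand innermost to outermost. Recall ⊕ takes the minimum of its arguments and ⊗ takes their sum. Working out the expression ((4 ⊕ -4) ⊗ (-1 ⊕ 1)) gives -5.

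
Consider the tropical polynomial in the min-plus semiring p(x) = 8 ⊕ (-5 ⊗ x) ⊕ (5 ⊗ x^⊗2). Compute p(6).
p(6) = 1

A tropical monomial a ⊗ x^⊗i evaluates to a + i · x. Evaluating each term at x = 6:
  Term 0 contributes 8 + 0 · 6 = 8
  Term 1 contributes -5 + 1 · 6 = 1
  Term 2 contributes 5 + 2 · 6 = 17
p(6) = ⊕ of these = min[8, 1, 17] = 1.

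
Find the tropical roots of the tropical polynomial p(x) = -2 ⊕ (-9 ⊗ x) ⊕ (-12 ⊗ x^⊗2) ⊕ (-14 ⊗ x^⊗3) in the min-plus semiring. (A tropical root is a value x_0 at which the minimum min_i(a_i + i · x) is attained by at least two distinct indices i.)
Roots: {2, 3, 7}

Each tropical root is a break point of the lower envelope of the lines y = a_i + i · x (there are 4 lines, with slopes 0, 1, ..., 3). Only the lines that attain the minimum somewhere contribute to roots; other lines are dominated. Here the surviving (envelope) indices are i = 3, i = 2, i = 1, i = 0.
Intersections between consecutive envelope lines give the roots: for adjacent envelope indices i < j the intersection is x = (a_i − a_j) / (j − i). Reading off the sorted break points: {2, 3, 7}.
Verification: at each break x_0, at least two indices attain the minimum of min_i(a_i + i · x_0).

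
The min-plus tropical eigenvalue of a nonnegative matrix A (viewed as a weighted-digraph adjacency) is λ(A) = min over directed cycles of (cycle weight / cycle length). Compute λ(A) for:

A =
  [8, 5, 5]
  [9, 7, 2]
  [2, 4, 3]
λ(A) = 3

Enumerate directed cycles and compute their means (weight / length). Sample:
  cycle 0 → 0: weight = 8, length = 1, mean = 8/1 ≈ 8.000
  cycle 1 → 1: weight = 7, length = 1, mean = 7/1 ≈ 7.000
  cycle 2 → 2: weight = 3, length = 1, mean = 3/1 ≈ 3.000
  cycle 0 → 1 → 0: weight = 14, length = 2, mean = 14/2 ≈ 7.000
  cycle 0 → 2 → 0: weight = 7, length = 2, mean = 7/2 ≈ 3.500
  cycle 1 → 0 → 1: weight = 14, length = 2, mean = 14/2 ≈ 7.000
Minimum mean = 3.000, attained e.g. along the cycle 2 → 2 with weight 3 and length 1. So λ(A) = 3/1 = 3.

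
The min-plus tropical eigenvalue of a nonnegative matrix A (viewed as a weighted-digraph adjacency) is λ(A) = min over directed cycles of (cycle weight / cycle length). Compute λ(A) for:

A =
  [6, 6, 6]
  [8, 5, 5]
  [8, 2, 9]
λ(A) = 7/2

Enumerate directed cycles and compute their means (weight / length). Sample:
  cycle 0 → 0: weight = 6, length = 1, mean = 6/1 ≈ 6.000
  cycle 1 → 1: weight = 5, length = 1, mean = 5/1 ≈ 5.000
  cycle 2 → 2: weight = 9, length = 1, mean = 9/1 ≈ 9.000
  cycle 0 → 1 → 0: weight = 14, length = 2, mean = 14/2 ≈ 7.000
  cycle 0 → 2 → 0: weight = 14, length = 2, mean = 14/2 ≈ 7.000
  cycle 1 → 0 → 1: weight = 14, length = 2, mean = 14/2 ≈ 7.000
Minimum mean = 3.500, attained e.g. along the cycle 1 → 2 → 1 with weight 7 and length 2. So λ(A) = 7/2 = 7/2.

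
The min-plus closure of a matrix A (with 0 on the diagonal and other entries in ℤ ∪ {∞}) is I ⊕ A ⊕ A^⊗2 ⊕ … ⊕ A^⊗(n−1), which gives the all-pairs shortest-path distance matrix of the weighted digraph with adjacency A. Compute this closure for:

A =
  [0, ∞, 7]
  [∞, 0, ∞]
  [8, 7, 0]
Closure =
  [0, 14, 7]
  [∞, 0, ∞]
  [8, 7, 0]

This is the Floyd-Warshall all-pairs shortest-path computation. For each intermediate vertex k = 0, 1, …, 2, update dist[i][j] ← min(dist[i][j], dist[i][k] + dist[k][j]). The final matrix gives, for each (i, j), the minimum total weight of any directed path from i to j (possibly empty when i = j).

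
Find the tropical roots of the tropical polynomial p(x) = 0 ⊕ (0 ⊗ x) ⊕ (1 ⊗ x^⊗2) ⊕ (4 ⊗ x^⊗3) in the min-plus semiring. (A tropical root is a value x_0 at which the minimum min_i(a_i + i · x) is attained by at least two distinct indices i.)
Roots: {-3, -1, 0}

Each tropical root is a break point of the lower envelope of the lines y = a_i + i · x (there are 4 lines, with slopes 0, 1, ..., 3). Only the lines that attain the minimum somewhere contribute to roots; other lines are dominated. Here the surviving (envelope) indices are i = 3, i = 2, i = 1, i = 0.
Intersections between consecutive envelope lines give the roots: for adjacent envelope indices i < j the intersection is x = (a_i − a_j) / (j − i). Reading off the sorted break points: {-3, -1, 0}.
Verification: at each break x_0, at least two indices attain the minimum of min_i(a_i + i · x_0).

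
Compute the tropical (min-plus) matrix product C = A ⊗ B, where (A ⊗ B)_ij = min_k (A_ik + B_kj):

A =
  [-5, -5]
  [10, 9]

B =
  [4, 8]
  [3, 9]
A ⊗ B =
  [-2, 3]
  [12, 18]

Apply the min-plus product entry-by-entry:
  C[0][0] = min over k of (A[0][0] + B[0][0] = -5 + 4 = -1, A[0][1] + B[1][0] = -5 + 3 = -2) = -2 (attained at k = 1)
  C[0][1] = min over k of (A[0][0] + B[0][1] = -5 + 8 = 3, A[0][1] + B[1][1] = -5 + 9 = 4) = 3 (attained at k = 0)
  C[1][0] = min over k of (A[1][0] + B[0][0] = 10 + 4 = 14, A[1][1] + B[1][0] = 9 + 3 = 12) = 12 (attained at k = 1)
  C[1][1] = min over k of (A[1][0] + B[0][1] = 10 + 8 = 18, A[1][1] + B[1][1] = 9 + 9 = 18) = 18 (attained at k = 0)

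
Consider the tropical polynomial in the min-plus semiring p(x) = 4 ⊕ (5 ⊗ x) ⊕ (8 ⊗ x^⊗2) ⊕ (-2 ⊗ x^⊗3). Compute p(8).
p(8) = 4

A tropical monomial a ⊗ x^⊗i evaluates to a + i · x. Evaluating each term at x = 8:
  Term 0 contributes 4 + 0 · 8 = 4
  Term 1 contributes 5 + 1 · 8 = 13
  Term 2 contributes 8 + 2 · 8 = 24
  Term 3 contributes -2 + 3 · 8 = 22
p(8) = ⊕ of these = min[4, 13, 24, 22] = 4.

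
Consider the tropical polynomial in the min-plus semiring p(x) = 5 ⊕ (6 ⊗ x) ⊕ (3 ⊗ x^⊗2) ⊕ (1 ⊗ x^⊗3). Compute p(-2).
p(-2) = -5

A tropical monomial a ⊗ x^⊗i evaluates to a + i · x. Evaluating each term at x = -2:
  Term 0 contributes 5 + 0 · -2 = 5
  Term 1 contributes 6 + 1 · -2 = 4
  Term 2 contributes 3 + 2 · -2 = -1
  Term 3 contributes 1 + 3 · -2 = -5
p(-2) = ⊕ of these = min[5, 4, -1, -5] = -5.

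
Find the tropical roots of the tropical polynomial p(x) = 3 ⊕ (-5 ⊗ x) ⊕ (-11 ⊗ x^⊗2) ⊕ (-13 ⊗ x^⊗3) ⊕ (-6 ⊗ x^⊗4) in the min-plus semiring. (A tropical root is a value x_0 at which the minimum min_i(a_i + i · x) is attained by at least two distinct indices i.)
Roots: {-7, 2, 6, 8}

Each tropical root is a break point of the lower envelope of the lines y = a_i + i · x (there are 5 lines, with slopes 0, 1, ..., 4). Only the lines that attain the minimum somewhere contribute to roots; other lines are dominated. Here the surviving (envelope) indices are i = 4, i = 3, i = 2, i = 1, i = 0.
Intersections between consecutive envelope lines give the roots: for adjacent envelope indices i < j the intersection is x = (a_i − a_j) / (j − i). Reading off the sorted break points: {-7, 2, 6, 8}.
Verification: at each break x_0, at least two indices attain the minimum of min_i(a_i + i · x_0).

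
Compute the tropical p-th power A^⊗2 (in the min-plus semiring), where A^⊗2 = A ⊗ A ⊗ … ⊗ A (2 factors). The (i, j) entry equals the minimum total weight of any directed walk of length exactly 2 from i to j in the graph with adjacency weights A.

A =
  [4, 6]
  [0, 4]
A^⊗2 =
  [6, 10]
  [4, 6]

Each entry (A^⊗2)_ij equals the minimum over all length-2 walks i = v_0 → v_1 → … → v_2 = j of Σ_t A[v_t][v_{t+1}]. For example, for (i, j) = (0, 1) we minimise over 2 possible intermediate vertex sequences; the minimum is 10, attained along the walk 0 → 0 → 1.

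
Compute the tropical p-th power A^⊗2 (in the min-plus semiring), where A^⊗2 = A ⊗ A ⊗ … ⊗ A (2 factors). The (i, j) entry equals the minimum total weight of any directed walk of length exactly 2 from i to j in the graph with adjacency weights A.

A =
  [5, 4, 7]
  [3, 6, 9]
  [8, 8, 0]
A^⊗2 =
  [7, 9, 7]
  [8, 7, 9]
  [8, 8, 0]

Each entry (A^⊗2)_ij equals the minimum over all length-2 walks i = v_0 → v_1 → … → v_2 = j of Σ_t A[v_t][v_{t+1}]. For example, for (i, j) = (0, 2) we minimise over 3 possible intermediate vertex sequences; the minimum is 7, attained along the walk 0 → 2 → 2.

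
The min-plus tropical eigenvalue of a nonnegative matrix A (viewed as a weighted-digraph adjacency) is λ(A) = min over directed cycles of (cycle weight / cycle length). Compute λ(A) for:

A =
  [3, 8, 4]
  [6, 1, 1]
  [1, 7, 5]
λ(A) = 1

Enumerate directed cycles and compute their means (weight / length). Sample:
  cycle 0 → 0: weight = 3, length = 1, mean = 3/1 ≈ 3.000
  cycle 1 → 1: weight = 1, length = 1, mean = 1/1 ≈ 1.000
  cycle 2 → 2: weight = 5, length = 1, mean = 5/1 ≈ 5.000
  cycle 0 → 1 → 0: weight = 14, length = 2, mean = 14/2 ≈ 7.000
  cycle 0 → 2 → 0: weight = 5, length = 2, mean = 5/2 ≈ 2.500
  cycle 1 → 0 → 1: weight = 14, length = 2, mean = 14/2 ≈ 7.000
Minimum mean = 1.000, attained e.g. along the cycle 1 → 1 with weight 1 and length 1. So λ(A) = 1/1 = 1.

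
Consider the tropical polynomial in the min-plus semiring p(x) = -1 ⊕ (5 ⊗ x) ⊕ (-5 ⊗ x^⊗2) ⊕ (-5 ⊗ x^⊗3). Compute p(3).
p(3) = -1

A tropical monomial a ⊗ x^⊗i evaluates to a + i · x. Evaluating each term at x = 3:
  Term 0 contributes -1 + 0 · 3 = -1
  Term 1 contributes 5 + 1 · 3 = 8
  Term 2 contributes -5 + 2 · 3 = 1
  Term 3 contributes -5 + 3 · 3 = 4
p(3) = ⊕ of these = min[-1, 8, 1, 4] = -1.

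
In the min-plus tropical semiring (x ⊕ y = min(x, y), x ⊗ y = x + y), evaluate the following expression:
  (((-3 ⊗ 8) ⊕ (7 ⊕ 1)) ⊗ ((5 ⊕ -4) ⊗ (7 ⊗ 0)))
(((-3 ⊗ 8) ⊕ (7 ⊕ 1)) ⊗ ((5 ⊕ -4) ⊗ (7 ⊗ 0))) = 4

Expand innermost to outermost. Recall ⊕ takes the minimum of its arguments and ⊗ takes their sum. Working out the expression (((-3 ⊗ 8) ⊕ (7 ⊕ 1)) ⊗ ((5 ⊕ -4) ⊗ (7 ⊗ 0))) gives 4.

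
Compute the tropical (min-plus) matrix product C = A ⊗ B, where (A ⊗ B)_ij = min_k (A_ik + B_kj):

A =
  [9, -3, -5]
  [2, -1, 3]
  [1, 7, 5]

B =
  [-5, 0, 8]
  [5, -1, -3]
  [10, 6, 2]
A ⊗ B =
  [2, -4, -6]
  [-3, -2, -4]
  [-4, 1, 4]

Apply the min-plus product entry-by-entry:
  C[0][0] = min over k of (A[0][0] + B[0][0] = 9 + -5 = 4, A[0][1] + B[1][0] = -3 + 5 = 2, A[0][2] + B[2][0] = -5 + 10 = 5) = 2 (attained at k = 1)
  C[0][1] = min over k of (A[0][0] + B[0][1] = 9 + 0 = 9, A[0][1] + B[1][1] = -3 + -1 = -4, A[0][2] + B[2][1] = -5 + 6 = 1) = -4 (attained at k = 1)
  C[0][2] = min over k of (A[0][0] + B[0][2] = 9 + 8 = 17, A[0][1] + B[1][2] = -3 + -3 = -6, A[0][2] + B[2][2] = -5 + 2 = -3) = -6 (attained at k = 1)
  C[1][0] = min over k of (A[1][0] + B[0][0] = 2 + -5 = -3, A[1][1] + B[1][0] = -1 + 5 = 4, A[1][2] + B[2][0] = 3 + 10 = 13) = -3 (attained at k = 0)
  C[1][1] = min over k of (A[1][0] + B[0][1] = 2 + 0 = 2, A[1][1] + B[1][1] = -1 + -1 = -2, A[1][2] + B[2][1] = 3 + 6 = 9) = -2 (attained at k = 1)
  C[1][2] = min over k of (A[1][0] + B[0][2] = 2 + 8 = 10, A[1][1] + B[1][2] = -1 + -3 = -4, A[1][2] + B[2][2] = 3 + 2 = 5) = -4 (attained at k = 1)
  C[2][0] = min over k of (A[2][0] + B[0][0] = 1 + -5 = -4, A[2][1] + B[1][0] = 7 + 5 = 12, A[2][2] + B[2][0] = 5 + 10 = 15) = -4 (attained at k = 0)
  C[2][1] = min over k of (A[2][0] + B[0][1] = 1 + 0 = 1, A[2][1] + B[1][1] = 7 + -1 = 6, A[2][2] + B[2][1] = 5 + 6 = 11) = 1 (attained at k = 0)
  C[2][2] = min over k of (A[2][0] + B[0][2] = 1 + 8 = 9, A[2][1] + B[1][2] = 7 + -3 = 4, A[2][2] + B[2][2] = 5 + 2 = 7) = 4 (attained at k = 1)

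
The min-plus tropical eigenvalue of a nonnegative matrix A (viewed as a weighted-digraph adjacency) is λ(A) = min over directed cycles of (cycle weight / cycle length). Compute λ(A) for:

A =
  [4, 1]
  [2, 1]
λ(A) = 1

Enumerate directed cycles and compute their means (weight / length). Sample:
  cycle 0 → 0: weight = 4, length = 1, mean = 4/1 ≈ 4.000
  cycle 1 → 1: weight = 1, length = 1, mean = 1/1 ≈ 1.000
  cycle 0 → 1 → 0: weight = 3, length = 2, mean = 3/2 ≈ 1.500
  cycle 1 → 0 → 1: weight = 3, length = 2, mean = 3/2 ≈ 1.500
Minimum mean = 1.000, attained e.g. along the cycle 1 → 1 with weight 1 and length 1. So λ(A) = 1/1 = 1.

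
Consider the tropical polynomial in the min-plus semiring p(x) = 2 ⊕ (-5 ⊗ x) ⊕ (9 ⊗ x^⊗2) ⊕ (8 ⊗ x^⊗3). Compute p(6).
p(6) = 1

A tropical monomial a ⊗ x^⊗i evaluates to a + i · x. Evaluating each term at x = 6:
  Term 0 contributes 2 + 0 · 6 = 2
  Term 1 contributes -5 + 1 · 6 = 1
  Term 2 contributes 9 + 2 · 6 = 21
  Term 3 contributes 8 + 3 · 6 = 26
p(6) = ⊕ of these = min[2, 1, 21, 26] = 1.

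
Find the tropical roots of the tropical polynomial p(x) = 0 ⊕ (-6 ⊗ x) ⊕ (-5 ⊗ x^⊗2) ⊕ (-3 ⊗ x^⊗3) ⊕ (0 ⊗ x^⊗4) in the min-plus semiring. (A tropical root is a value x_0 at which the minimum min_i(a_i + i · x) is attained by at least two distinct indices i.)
Roots: {-3, -2, -1, 6}

Each tropical root is a break point of the lower envelope of the lines y = a_i + i · x (there are 5 lines, with slopes 0, 1, ..., 4). Only the lines that attain the minimum somewhere contribute to roots; other lines are dominated. Here the surviving (envelope) indices are i = 4, i = 3, i = 2, i = 1, i = 0.
Intersections between consecutive envelope lines give the roots: for adjacent envelope indices i < j the intersection is x = (a_i − a_j) / (j − i). Reading off the sorted break points: {-3, -2, -1, 6}.
Verification: at each break x_0, at least two indices attain the minimum of min_i(a_i + i · x_0).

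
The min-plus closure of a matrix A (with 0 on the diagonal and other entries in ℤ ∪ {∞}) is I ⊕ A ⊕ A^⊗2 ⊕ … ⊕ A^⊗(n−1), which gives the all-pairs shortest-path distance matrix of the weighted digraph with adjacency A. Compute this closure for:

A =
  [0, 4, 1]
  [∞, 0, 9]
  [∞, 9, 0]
Closure =
  [0, 4, 1]
  [∞, 0, 9]
  [∞, 9, 0]

This is the Floyd-Warshall all-pairs shortest-path computation. For each intermediate vertex k = 0, 1, …, 2, update dist[i][j] ← min(dist[i][j], dist[i][k] + dist[k][j]). The final matrix gives, for each (i, j), the minimum total weight of any directed path from i to j (possibly empty when i = j).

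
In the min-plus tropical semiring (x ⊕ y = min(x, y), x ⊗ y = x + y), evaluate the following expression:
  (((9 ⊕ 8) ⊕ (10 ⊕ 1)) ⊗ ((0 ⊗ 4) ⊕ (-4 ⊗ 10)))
(((9 ⊕ 8) ⊕ (10 ⊕ 1)) ⊗ ((0 ⊗ 4) ⊕ (-4 ⊗ 10))) = 5

Expand innermost to outermost. Recall ⊕ takes the minimum of its arguments and ⊗ takes their sum. Working out the expression (((9 ⊕ 8) ⊕ (10 ⊕ 1)) ⊗ ((0 ⊗ 4) ⊕ (-4 ⊗ 10))) gives 5.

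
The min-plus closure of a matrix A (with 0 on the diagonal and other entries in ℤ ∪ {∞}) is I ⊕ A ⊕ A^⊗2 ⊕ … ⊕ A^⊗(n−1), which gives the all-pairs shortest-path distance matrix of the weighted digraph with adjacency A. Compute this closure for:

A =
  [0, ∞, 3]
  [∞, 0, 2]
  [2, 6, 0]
Closure =
  [0, 9, 3]
  [4, 0, 2]
  [2, 6, 0]

This is the Floyd-Warshall all-pairs shortest-path computation. For each intermediate vertex k = 0, 1, …, 2, update dist[i][j] ← min(dist[i][j], dist[i][k] + dist[k][j]). The final matrix gives, for each (i, j), the minimum total weight of any directed path from i to j (possibly empty when i = j).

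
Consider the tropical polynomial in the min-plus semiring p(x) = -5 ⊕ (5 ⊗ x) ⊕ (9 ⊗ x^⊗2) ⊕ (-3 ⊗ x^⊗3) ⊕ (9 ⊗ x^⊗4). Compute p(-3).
p(-3) = -12

A tropical monomial a ⊗ x^⊗i evaluates to a + i · x. Evaluating each term at x = -3:
  Term 0 contributes -5 + 0 · -3 = -5
  Term 1 contributes 5 + 1 · -3 = 2
  Term 2 contributes 9 + 2 · -3 = 3
  Term 3 contributes -3 + 3 · -3 = -12
  Term 4 contributes 9 + 4 · -3 = -3
p(-3) = ⊕ of these = min[-5, 2, 3, -12, -3] = -12.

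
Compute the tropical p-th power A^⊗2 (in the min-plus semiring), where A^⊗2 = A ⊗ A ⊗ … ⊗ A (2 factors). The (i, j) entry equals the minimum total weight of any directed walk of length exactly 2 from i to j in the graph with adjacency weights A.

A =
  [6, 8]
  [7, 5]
A^⊗2 =
  [12, 13]
  [12, 10]

Each entry (A^⊗2)_ij equals the minimum over all length-2 walks i = v_0 → v_1 → … → v_2 = j of Σ_t A[v_t][v_{t+1}]. For example, for (i, j) = (0, 1) we minimise over 2 possible intermediate vertex sequences; the minimum is 13, attained along the walk 0 → 1 → 1.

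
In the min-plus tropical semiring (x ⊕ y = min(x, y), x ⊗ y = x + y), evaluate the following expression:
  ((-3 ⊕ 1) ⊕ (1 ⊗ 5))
((-3 ⊕ 1) ⊕ (1 ⊗ 5)) = -3

Expand innermost to outermost. Recall ⊕ takes the minimum of its arguments and ⊗ takes their sum. Working out the expression ((-3 ⊕ 1) ⊕ (1 ⊗ 5)) gives -3.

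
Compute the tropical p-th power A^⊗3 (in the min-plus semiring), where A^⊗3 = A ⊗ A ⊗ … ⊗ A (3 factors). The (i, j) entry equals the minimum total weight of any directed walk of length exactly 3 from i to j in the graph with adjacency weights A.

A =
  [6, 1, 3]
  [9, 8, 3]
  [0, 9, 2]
A^⊗3 =
  [4, 4, 6]
  [5, 4, 6]
  [3, 3, 4]

Each entry (A^⊗3)_ij equals the minimum over all length-3 walks i = v_0 → v_1 → … → v_3 = j of Σ_t A[v_t][v_{t+1}]. For example, for (i, j) = (0, 2) we minimise over 9 possible intermediate vertex sequences; the minimum is 6, attained along the walk 0 → 1 → 2 → 2.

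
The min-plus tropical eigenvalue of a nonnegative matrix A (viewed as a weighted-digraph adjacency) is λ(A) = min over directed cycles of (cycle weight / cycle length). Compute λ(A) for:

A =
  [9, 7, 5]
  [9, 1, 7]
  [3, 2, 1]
λ(A) = 1

Enumerate directed cycles and compute their means (weight / length). Sample:
  cycle 0 → 0: weight = 9, length = 1, mean = 9/1 ≈ 9.000
  cycle 1 → 1: weight = 1, length = 1, mean = 1/1 ≈ 1.000
  cycle 2 → 2: weight = 1, length = 1, mean = 1/1 ≈ 1.000
  cycle 0 → 1 → 0: weight = 16, length = 2, mean = 16/2 ≈ 8.000
  cycle 0 → 2 → 0: weight = 8, length = 2, mean = 8/2 ≈ 4.000
  cycle 1 → 0 → 1: weight = 16, length = 2, mean = 16/2 ≈ 8.000
Minimum mean = 1.000, attained e.g. along the cycle 1 → 1 with weight 1 and length 1. So λ(A) = 1/1 = 1.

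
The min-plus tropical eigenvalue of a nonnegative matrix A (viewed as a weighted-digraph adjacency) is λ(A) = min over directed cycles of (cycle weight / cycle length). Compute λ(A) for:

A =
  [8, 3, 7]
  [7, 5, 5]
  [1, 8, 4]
λ(A) = 3

Enumerate directed cycles and compute their means (weight / length). Sample:
  cycle 0 → 0: weight = 8, length = 1, mean = 8/1 ≈ 8.000
  cycle 1 → 1: weight = 5, length = 1, mean = 5/1 ≈ 5.000
  cycle 2 → 2: weight = 4, length = 1, mean = 4/1 ≈ 4.000
  cycle 0 → 1 → 0: weight = 10, length = 2, mean = 10/2 ≈ 5.000
  cycle 0 → 2 → 0: weight = 8, length = 2, mean = 8/2 ≈ 4.000
  cycle 1 → 0 → 1: weight = 10, length = 2, mean = 10/2 ≈ 5.000
Minimum mean = 3.000, attained e.g. along the cycle 0 → 1 → 2 → 0 with weight 9 and length 3. So λ(A) = 9/3 = 3.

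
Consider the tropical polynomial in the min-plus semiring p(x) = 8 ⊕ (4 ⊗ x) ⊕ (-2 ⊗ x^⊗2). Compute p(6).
p(6) = 8

A tropical monomial a ⊗ x^⊗i evaluates to a + i · x. Evaluating each term at x = 6:
  Term 0 contributes 8 + 0 · 6 = 8
  Term 1 contributes 4 + 1 · 6 = 10
  Term 2 contributes -2 + 2 · 6 = 10
p(6) = ⊕ of these = min[8, 10, 10] = 8.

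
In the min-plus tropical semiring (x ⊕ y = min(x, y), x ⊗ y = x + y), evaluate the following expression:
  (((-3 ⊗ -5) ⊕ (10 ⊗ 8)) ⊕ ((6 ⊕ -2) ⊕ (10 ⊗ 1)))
(((-3 ⊗ -5) ⊕ (10 ⊗ 8)) ⊕ ((6 ⊕ -2) ⊕ (10 ⊗ 1))) = -8

Expand innermost to outermost. Recall ⊕ takes the minimum of its arguments and ⊗ takes their sum. Working out the expression (((-3 ⊗ -5) ⊕ (10 ⊗ 8)) ⊕ ((6 ⊕ -2) ⊕ (10 ⊗ 1))) gives -8.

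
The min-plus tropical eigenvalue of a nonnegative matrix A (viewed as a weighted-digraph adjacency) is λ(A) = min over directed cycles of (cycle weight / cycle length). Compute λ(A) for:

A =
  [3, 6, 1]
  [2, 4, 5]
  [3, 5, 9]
λ(A) = 2

Enumerate directed cycles and compute their means (weight / length). Sample:
  cycle 0 → 0: weight = 3, length = 1, mean = 3/1 ≈ 3.000
  cycle 1 → 1: weight = 4, length = 1, mean = 4/1 ≈ 4.000
  cycle 2 → 2: weight = 9, length = 1, mean = 9/1 ≈ 9.000
  cycle 0 → 1 → 0: weight = 8, length = 2, mean = 8/2 ≈ 4.000
  cycle 0 → 2 → 0: weight = 4, length = 2, mean = 4/2 ≈ 2.000
  cycle 1 → 0 → 1: weight = 8, length = 2, mean = 8/2 ≈ 4.000
Minimum mean = 2.000, attained e.g. along the cycle 0 → 2 → 0 with weight 4 and length 2. So λ(A) = 4/2 = 2.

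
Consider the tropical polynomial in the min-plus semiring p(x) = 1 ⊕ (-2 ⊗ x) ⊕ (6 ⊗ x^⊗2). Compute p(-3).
p(-3) = -5

A tropical monomial a ⊗ x^⊗i evaluates to a + i · x. Evaluating each term at x = -3:
  Term 0 contributes 1 + 0 · -3 = 1
  Term 1 contributes -2 + 1 · -3 = -5
  Term 2 contributes 6 + 2 · -3 = 0
p(-3) = ⊕ of these = min[1, -5, 0] = -5.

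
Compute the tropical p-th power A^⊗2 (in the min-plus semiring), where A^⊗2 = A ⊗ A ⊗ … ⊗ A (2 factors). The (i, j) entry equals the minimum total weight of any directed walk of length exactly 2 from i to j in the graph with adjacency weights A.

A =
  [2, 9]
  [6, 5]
A^⊗2 =
  [4, 11]
  [8, 10]

Each entry (A^⊗2)_ij equals the minimum over all length-2 walks i = v_0 → v_1 → … → v_2 = j of Σ_t A[v_t][v_{t+1}]. For example, for (i, j) = (0, 1) we minimise over 2 possible intermediate vertex sequences; the minimum is 11, attained along the walk 0 → 0 → 1.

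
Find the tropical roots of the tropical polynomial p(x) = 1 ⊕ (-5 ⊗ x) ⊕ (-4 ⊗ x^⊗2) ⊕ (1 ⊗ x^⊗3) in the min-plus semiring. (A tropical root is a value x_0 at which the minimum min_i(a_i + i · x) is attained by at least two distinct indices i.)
Roots: {-5, -1, 6}

Each tropical root is a break point of the lower envelope of the lines y = a_i + i · x (there are 4 lines, with slopes 0, 1, ..., 3). Only the lines that attain the minimum somewhere contribute to roots; other lines are dominated. Here the surviving (envelope) indices are i = 3, i = 2, i = 1, i = 0.
Intersections between consecutive envelope lines give the roots: for adjacent envelope indices i < j the intersection is x = (a_i − a_j) / (j − i). Reading off the sorted break points: {-5, -1, 6}.
Verification: at each break x_0, at least two indices attain the minimum of min_i(a_i + i · x_0).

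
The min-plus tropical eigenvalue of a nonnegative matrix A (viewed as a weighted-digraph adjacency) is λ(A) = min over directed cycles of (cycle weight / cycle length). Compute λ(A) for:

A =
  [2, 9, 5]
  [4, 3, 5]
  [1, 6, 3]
λ(A) = 2

Enumerate directed cycles and compute their means (weight / length). Sample:
  cycle 0 → 0: weight = 2, length = 1, mean = 2/1 ≈ 2.000
  cycle 1 → 1: weight = 3, length = 1, mean = 3/1 ≈ 3.000
  cycle 2 → 2: weight = 3, length = 1, mean = 3/1 ≈ 3.000
  cycle 0 → 1 → 0: weight = 13, length = 2, mean = 13/2 ≈ 6.500
  cycle 0 → 2 → 0: weight = 6, length = 2, mean = 6/2 ≈ 3.000
  cycle 1 → 0 → 1: weight = 13, length = 2, mean = 13/2 ≈ 6.500
Minimum mean = 2.000, attained e.g. along the cycle 0 → 0 with weight 2 and length 1. So λ(A) = 2/1 = 2.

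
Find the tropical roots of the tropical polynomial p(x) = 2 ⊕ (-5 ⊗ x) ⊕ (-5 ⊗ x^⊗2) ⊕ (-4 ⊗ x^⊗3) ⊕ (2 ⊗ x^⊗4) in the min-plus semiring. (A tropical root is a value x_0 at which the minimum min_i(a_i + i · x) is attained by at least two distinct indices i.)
Roots: {-6, -1, 0, 7}

Each tropical root is a break point of the lower envelope of the lines y = a_i + i · x (there are 5 lines, with slopes 0, 1, ..., 4). Only the lines that attain the minimum somewhere contribute to roots; other lines are dominated. Here the surviving (envelope) indices are i = 4, i = 3, i = 2, i = 1, i = 0.
Intersections between consecutive envelope lines give the roots: for adjacent envelope indices i < j the intersection is x = (a_i − a_j) / (j − i). Reading off the sorted break points: {-6, -1, 0, 7}.
Verification: at each break x_0, at least two indices attain the minimum of min_i(a_i + i · x_0).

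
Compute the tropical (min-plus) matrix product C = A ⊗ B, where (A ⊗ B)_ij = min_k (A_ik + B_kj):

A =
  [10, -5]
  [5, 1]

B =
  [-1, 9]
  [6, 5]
A ⊗ B =
  [1, 0]
  [4, 6]

Apply the min-plus product entry-by-entry:
  C[0][0] = min over k of (A[0][0] + B[0][0] = 10 + -1 = 9, A[0][1] + B[1][0] = -5 + 6 = 1) = 1 (attained at k = 1)
  C[0][1] = min over k of (A[0][0] + B[0][1] = 10 + 9 = 19, A[0][1] + B[1][1] = -5 + 5 = 0) = 0 (attained at k = 1)
  C[1][0] = min over k of (A[1][0] + B[0][0] = 5 + -1 = 4, A[1][1] + B[1][0] = 1 + 6 = 7) = 4 (attained at k = 0)
  C[1][1] = min over k of (A[1][0] + B[0][1] = 5 + 9 = 14, A[1][1] + B[1][1] = 1 + 5 = 6) = 6 (attained at k = 1)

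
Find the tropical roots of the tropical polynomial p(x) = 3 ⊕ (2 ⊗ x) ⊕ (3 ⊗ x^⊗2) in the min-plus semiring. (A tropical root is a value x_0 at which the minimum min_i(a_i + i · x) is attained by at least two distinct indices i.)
Roots: {-1, 1}

Each tropical root is a break point of the lower envelope of the lines y = a_i + i · x (there are 3 lines, with slopes 0, 1, ..., 2). Only the lines that attain the minimum somewhere contribute to roots; other lines are dominated. Here the surviving (envelope) indices are i = 2, i = 1, i = 0.
Intersections between consecutive envelope lines give the roots: for adjacent envelope indices i < j the intersection is x = (a_i − a_j) / (j − i). Reading off the sorted break points: {-1, 1}.
Verification: at each break x_0, at least two indices attain the minimum of min_i(a_i + i · x_0).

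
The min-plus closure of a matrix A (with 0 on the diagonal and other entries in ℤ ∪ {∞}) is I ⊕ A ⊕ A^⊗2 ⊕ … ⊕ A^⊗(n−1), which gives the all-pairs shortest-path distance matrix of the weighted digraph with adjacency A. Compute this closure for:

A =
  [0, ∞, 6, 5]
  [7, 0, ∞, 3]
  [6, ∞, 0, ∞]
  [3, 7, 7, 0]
Closure =
  [0, 12, 6, 5]
  [6, 0, 10, 3]
  [6, 18, 0, 11]
  [3, 7, 7, 0]

This is the Floyd-Warshall all-pairs shortest-path computation. For each intermediate vertex k = 0, 1, …, 3, update dist[i][j] ← min(dist[i][j], dist[i][k] + dist[k][j]). The final matrix gives, for each (i, j), the minimum total weight of any directed path from i to j (possibly empty when i = j).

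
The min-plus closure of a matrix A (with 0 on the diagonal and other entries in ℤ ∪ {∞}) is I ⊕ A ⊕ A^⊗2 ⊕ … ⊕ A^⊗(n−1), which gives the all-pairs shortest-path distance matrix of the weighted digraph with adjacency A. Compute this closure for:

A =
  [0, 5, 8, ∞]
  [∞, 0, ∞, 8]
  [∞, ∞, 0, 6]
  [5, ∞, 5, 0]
Closure =
  [0, 5, 8, 13]
  [13, 0, 13, 8]
  [11, 16, 0, 6]
  [5, 10, 5, 0]

This is the Floyd-Warshall all-pairs shortest-path computation. For each intermediate vertex k = 0, 1, …, 3, update dist[i][j] ← min(dist[i][j], dist[i][k] + dist[k][j]). The final matrix gives, for each (i, j), the minimum total weight of any directed path from i to j (possibly empty when i = j).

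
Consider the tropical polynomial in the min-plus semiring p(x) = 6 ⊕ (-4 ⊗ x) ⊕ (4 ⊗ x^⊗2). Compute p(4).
p(4) = 0

A tropical monomial a ⊗ x^⊗i evaluates to a + i · x. Evaluating each term at x = 4:
  Term 0 contributes 6 + 0 · 4 = 6
  Term 1 contributes -4 + 1 · 4 = 0
  Term 2 contributes 4 + 2 · 4 = 12
p(4) = ⊕ of these = min[6, 0, 12] = 0.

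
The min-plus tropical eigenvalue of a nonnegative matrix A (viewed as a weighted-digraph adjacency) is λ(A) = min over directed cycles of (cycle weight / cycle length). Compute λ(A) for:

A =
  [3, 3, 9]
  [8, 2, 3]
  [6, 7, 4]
λ(A) = 2

Enumerate directed cycles and compute their means (weight / length). Sample:
  cycle 0 → 0: weight = 3, length = 1, mean = 3/1 ≈ 3.000
  cycle 1 → 1: weight = 2, length = 1, mean = 2/1 ≈ 2.000
  cycle 2 → 2: weight = 4, length = 1, mean = 4/1 ≈ 4.000
  cycle 0 → 1 → 0: weight = 11, length = 2, mean = 11/2 ≈ 5.500
  cycle 0 → 2 → 0: weight = 15, length = 2, mean = 15/2 ≈ 7.500
  cycle 1 → 0 → 1: weight = 11, length = 2, mean = 11/2 ≈ 5.500
Minimum mean = 2.000, attained e.g. along the cycle 1 → 1 with weight 2 and length 1. So λ(A) = 2/1 = 2.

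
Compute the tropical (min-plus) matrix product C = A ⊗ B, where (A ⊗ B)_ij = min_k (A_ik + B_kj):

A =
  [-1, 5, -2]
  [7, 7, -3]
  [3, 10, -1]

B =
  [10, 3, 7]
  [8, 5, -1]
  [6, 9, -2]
A ⊗ B =
  [4, 2, -4]
  [3, 6, -5]
  [5, 6, -3]

Apply the min-plus product entry-by-entry:
  C[0][0] = min over k of (A[0][0] + B[0][0] = -1 + 10 = 9, A[0][1] + B[1][0] = 5 + 8 = 13, A[0][2] + B[2][0] = -2 + 6 = 4) = 4 (attained at k = 2)
  C[0][1] = min over k of (A[0][0] + B[0][1] = -1 + 3 = 2, A[0][1] + B[1][1] = 5 + 5 = 10, A[0][2] + B[2][1] = -2 + 9 = 7) = 2 (attained at k = 0)
  C[0][2] = min over k of (A[0][0] + B[0][2] = -1 + 7 = 6, A[0][1] + B[1][2] = 5 + -1 = 4, A[0][2] + B[2][2] = -2 + -2 = -4) = -4 (attained at k = 2)
  C[1][0] = min over k of (A[1][0] + B[0][0] = 7 + 10 = 17, A[1][1] + B[1][0] = 7 + 8 = 15, A[1][2] + B[2][0] = -3 + 6 = 3) = 3 (attained at k = 2)
  C[1][1] = min over k of (A[1][0] + B[0][1] = 7 + 3 = 10, A[1][1] + B[1][1] = 7 + 5 = 12, A[1][2] + B[2][1] = -3 + 9 = 6) = 6 (attained at k = 2)
  C[1][2] = min over k of (A[1][0] + B[0][2] = 7 + 7 = 14, A[1][1] + B[1][2] = 7 + -1 = 6, A[1][2] + B[2][2] = -3 + -2 = -5) = -5 (attained at k = 2)
  C[2][0] = min over k of (A[2][0] + B[0][0] = 3 + 10 = 13, A[2][1] + B[1][0] = 10 + 8 = 18, A[2][2] + B[2][0] = -1 + 6 = 5) = 5 (attained at k = 2)
  C[2][1] = min over k of (A[2][0] + B[0][1] = 3 + 3 = 6, A[2][1] + B[1][1] = 10 + 5 = 15, A[2][2] + B[2][1] = -1 + 9 = 8) = 6 (attained at k = 0)
  C[2][2] = min over k of (A[2][0] + B[0][2] = 3 + 7 = 10, A[2][1] + B[1][2] = 10 + -1 = 9, A[2][2] + B[2][2] = -1 + -2 = -3) = -3 (attained at k = 2)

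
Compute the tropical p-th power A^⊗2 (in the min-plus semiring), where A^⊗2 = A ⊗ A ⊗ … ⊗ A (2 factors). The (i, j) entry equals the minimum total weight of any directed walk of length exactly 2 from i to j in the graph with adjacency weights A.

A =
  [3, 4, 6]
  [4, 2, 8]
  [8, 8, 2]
A^⊗2 =
  [6, 6, 8]
  [6, 4, 10]
  [10, 10, 4]

Each entry (A^⊗2)_ij equals the minimum over all length-2 walks i = v_0 → v_1 → … → v_2 = j of Σ_t A[v_t][v_{t+1}]. For example, for (i, j) = (0, 2) we minimise over 3 possible intermediate vertex sequences; the minimum is 8, attained along the walk 0 → 2 → 2.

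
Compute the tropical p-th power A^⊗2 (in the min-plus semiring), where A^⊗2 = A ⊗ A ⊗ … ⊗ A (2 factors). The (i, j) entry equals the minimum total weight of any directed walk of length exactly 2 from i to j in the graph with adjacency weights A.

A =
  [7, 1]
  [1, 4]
A^⊗2 =
  [2, 5]
  [5, 2]

Each entry (A^⊗2)_ij equals the minimum over all length-2 walks i = v_0 → v_1 → … → v_2 = j of Σ_t A[v_t][v_{t+1}]. For example, for (i, j) = (0, 1) we minimise over 2 possible intermediate vertex sequences; the minimum is 5, attained along the walk 0 → 1 → 1.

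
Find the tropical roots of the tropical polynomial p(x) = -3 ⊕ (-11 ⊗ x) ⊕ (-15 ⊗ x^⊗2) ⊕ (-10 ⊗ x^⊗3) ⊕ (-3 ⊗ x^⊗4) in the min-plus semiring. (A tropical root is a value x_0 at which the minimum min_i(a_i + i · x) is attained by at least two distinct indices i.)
Roots: {-7, -5, 4, 8}

Each tropical root is a break point of the lower envelope of the lines y = a_i + i · x (there are 5 lines, with slopes 0, 1, ..., 4). Only the lines that attain the minimum somewhere contribute to roots; other lines are dominated. Here the surviving (envelope) indices are i = 4, i = 3, i = 2, i = 1, i = 0.
Intersections between consecutive envelope lines give the roots: for adjacent envelope indices i < j the intersection is x = (a_i − a_j) / (j − i). Reading off the sorted break points: {-7, -5, 4, 8}.
Verification: at each break x_0, at least two indices attain the minimum of min_i(a_i + i · x_0).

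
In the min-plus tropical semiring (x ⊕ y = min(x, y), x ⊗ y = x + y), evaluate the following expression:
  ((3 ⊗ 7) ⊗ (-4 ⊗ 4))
((3 ⊗ 7) ⊗ (-4 ⊗ 4)) = 10

Expand innermost to outermost. Recall ⊕ takes the minimum of its arguments and ⊗ takes their sum. Working out the expression ((3 ⊗ 7) ⊗ (-4 ⊗ 4)) gives 10.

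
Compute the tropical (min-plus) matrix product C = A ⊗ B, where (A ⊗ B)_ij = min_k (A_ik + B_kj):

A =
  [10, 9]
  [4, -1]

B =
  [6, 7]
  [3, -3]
A ⊗ B =
  [12, 6]
  [2, -4]

Apply the min-plus product entry-by-entry:
  C[0][0] = min over k of (A[0][0] + B[0][0] = 10 + 6 = 16, A[0][1] + B[1][0] = 9 + 3 = 12) = 12 (attained at k = 1)
  C[0][1] = min over k of (A[0][0] + B[0][1] = 10 + 7 = 17, A[0][1] + B[1][1] = 9 + -3 = 6) = 6 (attained at k = 1)
  C[1][0] = min over k of (A[1][0] + B[0][0] = 4 + 6 = 10, A[1][1] + B[1][0] = -1 + 3 = 2) = 2 (attained at k = 1)
  C[1][1] = min over k of (A[1][0] + B[0][1] = 4 + 7 = 11, A[1][1] + B[1][1] = -1 + -3 = -4) = -4 (attained at k = 1)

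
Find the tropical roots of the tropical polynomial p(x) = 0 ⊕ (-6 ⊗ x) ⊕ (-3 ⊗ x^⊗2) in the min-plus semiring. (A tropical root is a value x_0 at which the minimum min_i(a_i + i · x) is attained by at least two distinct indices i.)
Roots: {-3, 6}

Each tropical root is a break point of the lower envelope of the lines y = a_i + i · x (there are 3 lines, with slopes 0, 1, ..., 2). Only the lines that attain the minimum somewhere contribute to roots; other lines are dominated. Here the surviving (envelope) indices are i = 2, i = 1, i = 0.
Intersections between consecutive envelope lines give the roots: for adjacent envelope indices i < j the intersection is x = (a_i − a_j) / (j − i). Reading off the sorted break points: {-3, 6}.
Verification: at each break x_0, at least two indices attain the minimum of min_i(a_i + i · x_0).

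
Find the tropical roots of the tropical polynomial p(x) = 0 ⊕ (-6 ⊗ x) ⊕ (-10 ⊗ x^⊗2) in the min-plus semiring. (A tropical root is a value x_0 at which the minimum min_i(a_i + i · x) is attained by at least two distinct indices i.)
Roots: {4, 6}

Each tropical root is a break point of the lower envelope of the lines y = a_i + i · x (there are 3 lines, with slopes 0, 1, ..., 2). Only the lines that attain the minimum somewhere contribute to roots; other lines are dominated. Here the surviving (envelope) indices are i = 2, i = 1, i = 0.
Intersections between consecutive envelope lines give the roots: for adjacent envelope indices i < j the intersection is x = (a_i − a_j) / (j − i). Reading off the sorted break points: {4, 6}.
Verification: at each break x_0, at least two indices attain the minimum of min_i(a_i + i · x_0).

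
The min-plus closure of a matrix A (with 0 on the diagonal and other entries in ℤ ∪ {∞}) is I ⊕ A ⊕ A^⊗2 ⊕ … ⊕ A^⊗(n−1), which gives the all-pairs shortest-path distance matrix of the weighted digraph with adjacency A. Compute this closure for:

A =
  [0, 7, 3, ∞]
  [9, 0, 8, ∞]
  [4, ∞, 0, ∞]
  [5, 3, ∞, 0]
Closure =
  [0, 7, 3, ∞]
  [9, 0, 8, ∞]
  [4, 11, 0, ∞]
  [5, 3, 8, 0]

This is the Floyd-Warshall all-pairs shortest-path computation. For each intermediate vertex k = 0, 1, …, 3, update dist[i][j] ← min(dist[i][j], dist[i][k] + dist[k][j]). The final matrix gives, for each (i, j), the minimum total weight of any directed path from i to j (possibly empty when i = j).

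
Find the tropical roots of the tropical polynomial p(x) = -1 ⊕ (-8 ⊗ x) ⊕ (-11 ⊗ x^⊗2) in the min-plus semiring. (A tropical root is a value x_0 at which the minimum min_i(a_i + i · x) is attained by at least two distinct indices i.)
Roots: {3, 7}

Each tropical root is a break point of the lower envelope of the lines y = a_i + i · x (there are 3 lines, with slopes 0, 1, ..., 2). Only the lines that attain the minimum somewhere contribute to roots; other lines are dominated. Here the surviving (envelope) indices are i = 2, i = 1, i = 0.
Intersections between consecutive envelope lines give the roots: for adjacent envelope indices i < j the intersection is x = (a_i − a_j) / (j − i). Reading off the sorted break points: {3, 7}.
Verification: at each break x_0, at least two indices attain the minimum of min_i(a_i + i · x_0).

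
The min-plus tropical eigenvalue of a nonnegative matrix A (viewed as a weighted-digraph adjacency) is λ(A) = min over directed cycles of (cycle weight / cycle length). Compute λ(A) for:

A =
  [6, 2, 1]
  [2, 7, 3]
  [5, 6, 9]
λ(A) = 2

Enumerate directed cycles and compute their means (weight / length). Sample:
  cycle 0 → 0: weight = 6, length = 1, mean = 6/1 ≈ 6.000
  cycle 1 → 1: weight = 7, length = 1, mean = 7/1 ≈ 7.000
  cycle 2 → 2: weight = 9, length = 1, mean = 9/1 ≈ 9.000
  cycle 0 → 1 → 0: weight = 4, length = 2, mean = 4/2 ≈ 2.000
  cycle 0 → 2 → 0: weight = 6, length = 2, mean = 6/2 ≈ 3.000
  cycle 1 → 0 → 1: weight = 4, length = 2, mean = 4/2 ≈ 2.000
Minimum mean = 2.000, attained e.g. along the cycle 0 → 1 → 0 with weight 4 and length 2. So λ(A) = 4/2 = 2.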